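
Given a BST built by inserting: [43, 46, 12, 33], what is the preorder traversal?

Tree insertion order: [43, 46, 12, 33]
Tree (level-order array): [43, 12, 46, None, 33]
Preorder traversal: [43, 12, 33, 46]


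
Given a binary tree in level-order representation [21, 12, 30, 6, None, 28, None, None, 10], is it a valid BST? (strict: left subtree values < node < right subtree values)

Level-order array: [21, 12, 30, 6, None, 28, None, None, 10]
Validate using subtree bounds (lo, hi): at each node, require lo < value < hi,
then recurse left with hi=value and right with lo=value.
Preorder trace (stopping at first violation):
  at node 21 with bounds (-inf, +inf): OK
  at node 12 with bounds (-inf, 21): OK
  at node 6 with bounds (-inf, 12): OK
  at node 10 with bounds (6, 12): OK
  at node 30 with bounds (21, +inf): OK
  at node 28 with bounds (21, 30): OK
No violation found at any node.
Result: Valid BST


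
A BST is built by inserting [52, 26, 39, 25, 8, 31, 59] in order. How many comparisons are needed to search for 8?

Search path for 8: 52 -> 26 -> 25 -> 8
Found: True
Comparisons: 4


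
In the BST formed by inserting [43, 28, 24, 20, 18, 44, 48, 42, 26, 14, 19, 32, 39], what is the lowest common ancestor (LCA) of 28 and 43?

Tree insertion order: [43, 28, 24, 20, 18, 44, 48, 42, 26, 14, 19, 32, 39]
Tree (level-order array): [43, 28, 44, 24, 42, None, 48, 20, 26, 32, None, None, None, 18, None, None, None, None, 39, 14, 19]
In a BST, the LCA of p=28, q=43 is the first node v on the
root-to-leaf path with p <= v <= q (go left if both < v, right if both > v).
Walk from root:
  at 43: 28 <= 43 <= 43, this is the LCA
LCA = 43


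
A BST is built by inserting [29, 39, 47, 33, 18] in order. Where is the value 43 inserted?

Starting tree (level order): [29, 18, 39, None, None, 33, 47]
Insertion path: 29 -> 39 -> 47
Result: insert 43 as left child of 47
Final tree (level order): [29, 18, 39, None, None, 33, 47, None, None, 43]


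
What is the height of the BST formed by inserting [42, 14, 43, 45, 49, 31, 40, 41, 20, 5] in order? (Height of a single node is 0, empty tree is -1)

Insertion order: [42, 14, 43, 45, 49, 31, 40, 41, 20, 5]
Tree (level-order array): [42, 14, 43, 5, 31, None, 45, None, None, 20, 40, None, 49, None, None, None, 41]
Compute height bottom-up (empty subtree = -1):
  height(5) = 1 + max(-1, -1) = 0
  height(20) = 1 + max(-1, -1) = 0
  height(41) = 1 + max(-1, -1) = 0
  height(40) = 1 + max(-1, 0) = 1
  height(31) = 1 + max(0, 1) = 2
  height(14) = 1 + max(0, 2) = 3
  height(49) = 1 + max(-1, -1) = 0
  height(45) = 1 + max(-1, 0) = 1
  height(43) = 1 + max(-1, 1) = 2
  height(42) = 1 + max(3, 2) = 4
Height = 4


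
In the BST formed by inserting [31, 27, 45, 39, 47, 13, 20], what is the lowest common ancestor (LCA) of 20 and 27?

Tree insertion order: [31, 27, 45, 39, 47, 13, 20]
Tree (level-order array): [31, 27, 45, 13, None, 39, 47, None, 20]
In a BST, the LCA of p=20, q=27 is the first node v on the
root-to-leaf path with p <= v <= q (go left if both < v, right if both > v).
Walk from root:
  at 31: both 20 and 27 < 31, go left
  at 27: 20 <= 27 <= 27, this is the LCA
LCA = 27


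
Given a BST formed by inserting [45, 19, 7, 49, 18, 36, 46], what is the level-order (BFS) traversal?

Tree insertion order: [45, 19, 7, 49, 18, 36, 46]
Tree (level-order array): [45, 19, 49, 7, 36, 46, None, None, 18]
BFS from the root, enqueuing left then right child of each popped node:
  queue [45] -> pop 45, enqueue [19, 49], visited so far: [45]
  queue [19, 49] -> pop 19, enqueue [7, 36], visited so far: [45, 19]
  queue [49, 7, 36] -> pop 49, enqueue [46], visited so far: [45, 19, 49]
  queue [7, 36, 46] -> pop 7, enqueue [18], visited so far: [45, 19, 49, 7]
  queue [36, 46, 18] -> pop 36, enqueue [none], visited so far: [45, 19, 49, 7, 36]
  queue [46, 18] -> pop 46, enqueue [none], visited so far: [45, 19, 49, 7, 36, 46]
  queue [18] -> pop 18, enqueue [none], visited so far: [45, 19, 49, 7, 36, 46, 18]
Result: [45, 19, 49, 7, 36, 46, 18]


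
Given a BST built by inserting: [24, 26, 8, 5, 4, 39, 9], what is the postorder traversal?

Tree insertion order: [24, 26, 8, 5, 4, 39, 9]
Tree (level-order array): [24, 8, 26, 5, 9, None, 39, 4]
Postorder traversal: [4, 5, 9, 8, 39, 26, 24]


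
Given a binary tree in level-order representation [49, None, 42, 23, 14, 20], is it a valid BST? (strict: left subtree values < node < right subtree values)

Level-order array: [49, None, 42, 23, 14, 20]
Validate using subtree bounds (lo, hi): at each node, require lo < value < hi,
then recurse left with hi=value and right with lo=value.
Preorder trace (stopping at first violation):
  at node 49 with bounds (-inf, +inf): OK
  at node 42 with bounds (49, +inf): VIOLATION
Node 42 violates its bound: not (49 < 42 < +inf).
Result: Not a valid BST


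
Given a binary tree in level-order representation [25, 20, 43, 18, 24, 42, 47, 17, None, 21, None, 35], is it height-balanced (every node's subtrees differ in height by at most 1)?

Tree (level-order array): [25, 20, 43, 18, 24, 42, 47, 17, None, 21, None, 35]
Definition: a tree is height-balanced if, at every node, |h(left) - h(right)| <= 1 (empty subtree has height -1).
Bottom-up per-node check:
  node 17: h_left=-1, h_right=-1, diff=0 [OK], height=0
  node 18: h_left=0, h_right=-1, diff=1 [OK], height=1
  node 21: h_left=-1, h_right=-1, diff=0 [OK], height=0
  node 24: h_left=0, h_right=-1, diff=1 [OK], height=1
  node 20: h_left=1, h_right=1, diff=0 [OK], height=2
  node 35: h_left=-1, h_right=-1, diff=0 [OK], height=0
  node 42: h_left=0, h_right=-1, diff=1 [OK], height=1
  node 47: h_left=-1, h_right=-1, diff=0 [OK], height=0
  node 43: h_left=1, h_right=0, diff=1 [OK], height=2
  node 25: h_left=2, h_right=2, diff=0 [OK], height=3
All nodes satisfy the balance condition.
Result: Balanced


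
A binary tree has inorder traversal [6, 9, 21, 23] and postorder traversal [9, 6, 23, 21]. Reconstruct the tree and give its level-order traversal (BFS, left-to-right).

Inorder:   [6, 9, 21, 23]
Postorder: [9, 6, 23, 21]
Algorithm: postorder visits root last, so walk postorder right-to-left;
each value is the root of the current inorder slice — split it at that
value, recurse on the right subtree first, then the left.
Recursive splits:
  root=21; inorder splits into left=[6, 9], right=[23]
  root=23; inorder splits into left=[], right=[]
  root=6; inorder splits into left=[], right=[9]
  root=9; inorder splits into left=[], right=[]
Reconstructed level-order: [21, 6, 23, 9]


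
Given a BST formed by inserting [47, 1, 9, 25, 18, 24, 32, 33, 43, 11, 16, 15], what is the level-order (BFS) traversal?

Tree insertion order: [47, 1, 9, 25, 18, 24, 32, 33, 43, 11, 16, 15]
Tree (level-order array): [47, 1, None, None, 9, None, 25, 18, 32, 11, 24, None, 33, None, 16, None, None, None, 43, 15]
BFS from the root, enqueuing left then right child of each popped node:
  queue [47] -> pop 47, enqueue [1], visited so far: [47]
  queue [1] -> pop 1, enqueue [9], visited so far: [47, 1]
  queue [9] -> pop 9, enqueue [25], visited so far: [47, 1, 9]
  queue [25] -> pop 25, enqueue [18, 32], visited so far: [47, 1, 9, 25]
  queue [18, 32] -> pop 18, enqueue [11, 24], visited so far: [47, 1, 9, 25, 18]
  queue [32, 11, 24] -> pop 32, enqueue [33], visited so far: [47, 1, 9, 25, 18, 32]
  queue [11, 24, 33] -> pop 11, enqueue [16], visited so far: [47, 1, 9, 25, 18, 32, 11]
  queue [24, 33, 16] -> pop 24, enqueue [none], visited so far: [47, 1, 9, 25, 18, 32, 11, 24]
  queue [33, 16] -> pop 33, enqueue [43], visited so far: [47, 1, 9, 25, 18, 32, 11, 24, 33]
  queue [16, 43] -> pop 16, enqueue [15], visited so far: [47, 1, 9, 25, 18, 32, 11, 24, 33, 16]
  queue [43, 15] -> pop 43, enqueue [none], visited so far: [47, 1, 9, 25, 18, 32, 11, 24, 33, 16, 43]
  queue [15] -> pop 15, enqueue [none], visited so far: [47, 1, 9, 25, 18, 32, 11, 24, 33, 16, 43, 15]
Result: [47, 1, 9, 25, 18, 32, 11, 24, 33, 16, 43, 15]


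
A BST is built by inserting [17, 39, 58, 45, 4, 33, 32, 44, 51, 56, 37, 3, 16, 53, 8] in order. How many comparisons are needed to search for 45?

Search path for 45: 17 -> 39 -> 58 -> 45
Found: True
Comparisons: 4


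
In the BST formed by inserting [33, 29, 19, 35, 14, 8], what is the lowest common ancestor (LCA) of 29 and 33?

Tree insertion order: [33, 29, 19, 35, 14, 8]
Tree (level-order array): [33, 29, 35, 19, None, None, None, 14, None, 8]
In a BST, the LCA of p=29, q=33 is the first node v on the
root-to-leaf path with p <= v <= q (go left if both < v, right if both > v).
Walk from root:
  at 33: 29 <= 33 <= 33, this is the LCA
LCA = 33


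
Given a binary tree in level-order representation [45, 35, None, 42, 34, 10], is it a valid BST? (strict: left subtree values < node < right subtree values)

Level-order array: [45, 35, None, 42, 34, 10]
Validate using subtree bounds (lo, hi): at each node, require lo < value < hi,
then recurse left with hi=value and right with lo=value.
Preorder trace (stopping at first violation):
  at node 45 with bounds (-inf, +inf): OK
  at node 35 with bounds (-inf, 45): OK
  at node 42 with bounds (-inf, 35): VIOLATION
Node 42 violates its bound: not (-inf < 42 < 35).
Result: Not a valid BST


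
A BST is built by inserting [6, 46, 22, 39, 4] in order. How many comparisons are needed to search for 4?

Search path for 4: 6 -> 4
Found: True
Comparisons: 2


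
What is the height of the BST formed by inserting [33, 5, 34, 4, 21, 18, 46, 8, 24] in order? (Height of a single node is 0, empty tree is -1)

Insertion order: [33, 5, 34, 4, 21, 18, 46, 8, 24]
Tree (level-order array): [33, 5, 34, 4, 21, None, 46, None, None, 18, 24, None, None, 8]
Compute height bottom-up (empty subtree = -1):
  height(4) = 1 + max(-1, -1) = 0
  height(8) = 1 + max(-1, -1) = 0
  height(18) = 1 + max(0, -1) = 1
  height(24) = 1 + max(-1, -1) = 0
  height(21) = 1 + max(1, 0) = 2
  height(5) = 1 + max(0, 2) = 3
  height(46) = 1 + max(-1, -1) = 0
  height(34) = 1 + max(-1, 0) = 1
  height(33) = 1 + max(3, 1) = 4
Height = 4


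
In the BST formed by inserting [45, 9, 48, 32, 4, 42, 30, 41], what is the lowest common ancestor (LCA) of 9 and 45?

Tree insertion order: [45, 9, 48, 32, 4, 42, 30, 41]
Tree (level-order array): [45, 9, 48, 4, 32, None, None, None, None, 30, 42, None, None, 41]
In a BST, the LCA of p=9, q=45 is the first node v on the
root-to-leaf path with p <= v <= q (go left if both < v, right if both > v).
Walk from root:
  at 45: 9 <= 45 <= 45, this is the LCA
LCA = 45


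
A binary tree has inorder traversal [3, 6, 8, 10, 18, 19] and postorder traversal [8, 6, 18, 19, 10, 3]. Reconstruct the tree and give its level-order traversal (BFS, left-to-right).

Inorder:   [3, 6, 8, 10, 18, 19]
Postorder: [8, 6, 18, 19, 10, 3]
Algorithm: postorder visits root last, so walk postorder right-to-left;
each value is the root of the current inorder slice — split it at that
value, recurse on the right subtree first, then the left.
Recursive splits:
  root=3; inorder splits into left=[], right=[6, 8, 10, 18, 19]
  root=10; inorder splits into left=[6, 8], right=[18, 19]
  root=19; inorder splits into left=[18], right=[]
  root=18; inorder splits into left=[], right=[]
  root=6; inorder splits into left=[], right=[8]
  root=8; inorder splits into left=[], right=[]
Reconstructed level-order: [3, 10, 6, 19, 8, 18]


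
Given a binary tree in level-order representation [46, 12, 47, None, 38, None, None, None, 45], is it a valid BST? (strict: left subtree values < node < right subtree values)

Level-order array: [46, 12, 47, None, 38, None, None, None, 45]
Validate using subtree bounds (lo, hi): at each node, require lo < value < hi,
then recurse left with hi=value and right with lo=value.
Preorder trace (stopping at first violation):
  at node 46 with bounds (-inf, +inf): OK
  at node 12 with bounds (-inf, 46): OK
  at node 38 with bounds (12, 46): OK
  at node 45 with bounds (38, 46): OK
  at node 47 with bounds (46, +inf): OK
No violation found at any node.
Result: Valid BST


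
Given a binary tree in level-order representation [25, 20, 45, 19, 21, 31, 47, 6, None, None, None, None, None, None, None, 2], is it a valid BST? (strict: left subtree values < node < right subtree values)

Level-order array: [25, 20, 45, 19, 21, 31, 47, 6, None, None, None, None, None, None, None, 2]
Validate using subtree bounds (lo, hi): at each node, require lo < value < hi,
then recurse left with hi=value and right with lo=value.
Preorder trace (stopping at first violation):
  at node 25 with bounds (-inf, +inf): OK
  at node 20 with bounds (-inf, 25): OK
  at node 19 with bounds (-inf, 20): OK
  at node 6 with bounds (-inf, 19): OK
  at node 2 with bounds (-inf, 6): OK
  at node 21 with bounds (20, 25): OK
  at node 45 with bounds (25, +inf): OK
  at node 31 with bounds (25, 45): OK
  at node 47 with bounds (45, +inf): OK
No violation found at any node.
Result: Valid BST


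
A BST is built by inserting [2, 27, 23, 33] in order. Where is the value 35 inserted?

Starting tree (level order): [2, None, 27, 23, 33]
Insertion path: 2 -> 27 -> 33
Result: insert 35 as right child of 33
Final tree (level order): [2, None, 27, 23, 33, None, None, None, 35]


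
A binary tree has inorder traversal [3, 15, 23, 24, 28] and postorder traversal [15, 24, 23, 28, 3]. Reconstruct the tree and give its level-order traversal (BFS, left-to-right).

Inorder:   [3, 15, 23, 24, 28]
Postorder: [15, 24, 23, 28, 3]
Algorithm: postorder visits root last, so walk postorder right-to-left;
each value is the root of the current inorder slice — split it at that
value, recurse on the right subtree first, then the left.
Recursive splits:
  root=3; inorder splits into left=[], right=[15, 23, 24, 28]
  root=28; inorder splits into left=[15, 23, 24], right=[]
  root=23; inorder splits into left=[15], right=[24]
  root=24; inorder splits into left=[], right=[]
  root=15; inorder splits into left=[], right=[]
Reconstructed level-order: [3, 28, 23, 15, 24]


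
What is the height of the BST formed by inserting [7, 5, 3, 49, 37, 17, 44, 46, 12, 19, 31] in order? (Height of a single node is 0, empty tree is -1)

Insertion order: [7, 5, 3, 49, 37, 17, 44, 46, 12, 19, 31]
Tree (level-order array): [7, 5, 49, 3, None, 37, None, None, None, 17, 44, 12, 19, None, 46, None, None, None, 31]
Compute height bottom-up (empty subtree = -1):
  height(3) = 1 + max(-1, -1) = 0
  height(5) = 1 + max(0, -1) = 1
  height(12) = 1 + max(-1, -1) = 0
  height(31) = 1 + max(-1, -1) = 0
  height(19) = 1 + max(-1, 0) = 1
  height(17) = 1 + max(0, 1) = 2
  height(46) = 1 + max(-1, -1) = 0
  height(44) = 1 + max(-1, 0) = 1
  height(37) = 1 + max(2, 1) = 3
  height(49) = 1 + max(3, -1) = 4
  height(7) = 1 + max(1, 4) = 5
Height = 5


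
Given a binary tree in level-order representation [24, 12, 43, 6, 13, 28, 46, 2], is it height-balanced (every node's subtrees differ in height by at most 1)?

Tree (level-order array): [24, 12, 43, 6, 13, 28, 46, 2]
Definition: a tree is height-balanced if, at every node, |h(left) - h(right)| <= 1 (empty subtree has height -1).
Bottom-up per-node check:
  node 2: h_left=-1, h_right=-1, diff=0 [OK], height=0
  node 6: h_left=0, h_right=-1, diff=1 [OK], height=1
  node 13: h_left=-1, h_right=-1, diff=0 [OK], height=0
  node 12: h_left=1, h_right=0, diff=1 [OK], height=2
  node 28: h_left=-1, h_right=-1, diff=0 [OK], height=0
  node 46: h_left=-1, h_right=-1, diff=0 [OK], height=0
  node 43: h_left=0, h_right=0, diff=0 [OK], height=1
  node 24: h_left=2, h_right=1, diff=1 [OK], height=3
All nodes satisfy the balance condition.
Result: Balanced


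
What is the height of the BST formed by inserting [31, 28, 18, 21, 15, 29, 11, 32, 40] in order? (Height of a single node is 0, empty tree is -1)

Insertion order: [31, 28, 18, 21, 15, 29, 11, 32, 40]
Tree (level-order array): [31, 28, 32, 18, 29, None, 40, 15, 21, None, None, None, None, 11]
Compute height bottom-up (empty subtree = -1):
  height(11) = 1 + max(-1, -1) = 0
  height(15) = 1 + max(0, -1) = 1
  height(21) = 1 + max(-1, -1) = 0
  height(18) = 1 + max(1, 0) = 2
  height(29) = 1 + max(-1, -1) = 0
  height(28) = 1 + max(2, 0) = 3
  height(40) = 1 + max(-1, -1) = 0
  height(32) = 1 + max(-1, 0) = 1
  height(31) = 1 + max(3, 1) = 4
Height = 4


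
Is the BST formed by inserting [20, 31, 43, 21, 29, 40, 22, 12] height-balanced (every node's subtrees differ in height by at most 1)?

Tree (level-order array): [20, 12, 31, None, None, 21, 43, None, 29, 40, None, 22]
Definition: a tree is height-balanced if, at every node, |h(left) - h(right)| <= 1 (empty subtree has height -1).
Bottom-up per-node check:
  node 12: h_left=-1, h_right=-1, diff=0 [OK], height=0
  node 22: h_left=-1, h_right=-1, diff=0 [OK], height=0
  node 29: h_left=0, h_right=-1, diff=1 [OK], height=1
  node 21: h_left=-1, h_right=1, diff=2 [FAIL (|-1-1|=2 > 1)], height=2
  node 40: h_left=-1, h_right=-1, diff=0 [OK], height=0
  node 43: h_left=0, h_right=-1, diff=1 [OK], height=1
  node 31: h_left=2, h_right=1, diff=1 [OK], height=3
  node 20: h_left=0, h_right=3, diff=3 [FAIL (|0-3|=3 > 1)], height=4
Node 21 violates the condition: |-1 - 1| = 2 > 1.
Result: Not balanced


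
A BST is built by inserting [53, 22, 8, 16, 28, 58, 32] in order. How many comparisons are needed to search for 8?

Search path for 8: 53 -> 22 -> 8
Found: True
Comparisons: 3


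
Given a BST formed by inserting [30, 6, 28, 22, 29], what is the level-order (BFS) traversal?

Tree insertion order: [30, 6, 28, 22, 29]
Tree (level-order array): [30, 6, None, None, 28, 22, 29]
BFS from the root, enqueuing left then right child of each popped node:
  queue [30] -> pop 30, enqueue [6], visited so far: [30]
  queue [6] -> pop 6, enqueue [28], visited so far: [30, 6]
  queue [28] -> pop 28, enqueue [22, 29], visited so far: [30, 6, 28]
  queue [22, 29] -> pop 22, enqueue [none], visited so far: [30, 6, 28, 22]
  queue [29] -> pop 29, enqueue [none], visited so far: [30, 6, 28, 22, 29]
Result: [30, 6, 28, 22, 29]


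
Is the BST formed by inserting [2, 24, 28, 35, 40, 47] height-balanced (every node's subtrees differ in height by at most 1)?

Tree (level-order array): [2, None, 24, None, 28, None, 35, None, 40, None, 47]
Definition: a tree is height-balanced if, at every node, |h(left) - h(right)| <= 1 (empty subtree has height -1).
Bottom-up per-node check:
  node 47: h_left=-1, h_right=-1, diff=0 [OK], height=0
  node 40: h_left=-1, h_right=0, diff=1 [OK], height=1
  node 35: h_left=-1, h_right=1, diff=2 [FAIL (|-1-1|=2 > 1)], height=2
  node 28: h_left=-1, h_right=2, diff=3 [FAIL (|-1-2|=3 > 1)], height=3
  node 24: h_left=-1, h_right=3, diff=4 [FAIL (|-1-3|=4 > 1)], height=4
  node 2: h_left=-1, h_right=4, diff=5 [FAIL (|-1-4|=5 > 1)], height=5
Node 35 violates the condition: |-1 - 1| = 2 > 1.
Result: Not balanced


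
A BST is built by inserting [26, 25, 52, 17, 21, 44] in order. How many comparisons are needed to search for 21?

Search path for 21: 26 -> 25 -> 17 -> 21
Found: True
Comparisons: 4


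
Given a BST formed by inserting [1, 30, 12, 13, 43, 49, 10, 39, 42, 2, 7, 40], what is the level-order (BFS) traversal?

Tree insertion order: [1, 30, 12, 13, 43, 49, 10, 39, 42, 2, 7, 40]
Tree (level-order array): [1, None, 30, 12, 43, 10, 13, 39, 49, 2, None, None, None, None, 42, None, None, None, 7, 40]
BFS from the root, enqueuing left then right child of each popped node:
  queue [1] -> pop 1, enqueue [30], visited so far: [1]
  queue [30] -> pop 30, enqueue [12, 43], visited so far: [1, 30]
  queue [12, 43] -> pop 12, enqueue [10, 13], visited so far: [1, 30, 12]
  queue [43, 10, 13] -> pop 43, enqueue [39, 49], visited so far: [1, 30, 12, 43]
  queue [10, 13, 39, 49] -> pop 10, enqueue [2], visited so far: [1, 30, 12, 43, 10]
  queue [13, 39, 49, 2] -> pop 13, enqueue [none], visited so far: [1, 30, 12, 43, 10, 13]
  queue [39, 49, 2] -> pop 39, enqueue [42], visited so far: [1, 30, 12, 43, 10, 13, 39]
  queue [49, 2, 42] -> pop 49, enqueue [none], visited so far: [1, 30, 12, 43, 10, 13, 39, 49]
  queue [2, 42] -> pop 2, enqueue [7], visited so far: [1, 30, 12, 43, 10, 13, 39, 49, 2]
  queue [42, 7] -> pop 42, enqueue [40], visited so far: [1, 30, 12, 43, 10, 13, 39, 49, 2, 42]
  queue [7, 40] -> pop 7, enqueue [none], visited so far: [1, 30, 12, 43, 10, 13, 39, 49, 2, 42, 7]
  queue [40] -> pop 40, enqueue [none], visited so far: [1, 30, 12, 43, 10, 13, 39, 49, 2, 42, 7, 40]
Result: [1, 30, 12, 43, 10, 13, 39, 49, 2, 42, 7, 40]


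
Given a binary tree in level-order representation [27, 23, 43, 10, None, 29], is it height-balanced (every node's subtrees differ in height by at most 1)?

Tree (level-order array): [27, 23, 43, 10, None, 29]
Definition: a tree is height-balanced if, at every node, |h(left) - h(right)| <= 1 (empty subtree has height -1).
Bottom-up per-node check:
  node 10: h_left=-1, h_right=-1, diff=0 [OK], height=0
  node 23: h_left=0, h_right=-1, diff=1 [OK], height=1
  node 29: h_left=-1, h_right=-1, diff=0 [OK], height=0
  node 43: h_left=0, h_right=-1, diff=1 [OK], height=1
  node 27: h_left=1, h_right=1, diff=0 [OK], height=2
All nodes satisfy the balance condition.
Result: Balanced


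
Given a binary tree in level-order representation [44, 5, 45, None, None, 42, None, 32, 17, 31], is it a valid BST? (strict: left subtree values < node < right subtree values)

Level-order array: [44, 5, 45, None, None, 42, None, 32, 17, 31]
Validate using subtree bounds (lo, hi): at each node, require lo < value < hi,
then recurse left with hi=value and right with lo=value.
Preorder trace (stopping at first violation):
  at node 44 with bounds (-inf, +inf): OK
  at node 5 with bounds (-inf, 44): OK
  at node 45 with bounds (44, +inf): OK
  at node 42 with bounds (44, 45): VIOLATION
Node 42 violates its bound: not (44 < 42 < 45).
Result: Not a valid BST


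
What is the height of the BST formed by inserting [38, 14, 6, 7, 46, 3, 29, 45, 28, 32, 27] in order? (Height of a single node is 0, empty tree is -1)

Insertion order: [38, 14, 6, 7, 46, 3, 29, 45, 28, 32, 27]
Tree (level-order array): [38, 14, 46, 6, 29, 45, None, 3, 7, 28, 32, None, None, None, None, None, None, 27]
Compute height bottom-up (empty subtree = -1):
  height(3) = 1 + max(-1, -1) = 0
  height(7) = 1 + max(-1, -1) = 0
  height(6) = 1 + max(0, 0) = 1
  height(27) = 1 + max(-1, -1) = 0
  height(28) = 1 + max(0, -1) = 1
  height(32) = 1 + max(-1, -1) = 0
  height(29) = 1 + max(1, 0) = 2
  height(14) = 1 + max(1, 2) = 3
  height(45) = 1 + max(-1, -1) = 0
  height(46) = 1 + max(0, -1) = 1
  height(38) = 1 + max(3, 1) = 4
Height = 4


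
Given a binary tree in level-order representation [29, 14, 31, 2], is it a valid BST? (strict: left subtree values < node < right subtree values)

Level-order array: [29, 14, 31, 2]
Validate using subtree bounds (lo, hi): at each node, require lo < value < hi,
then recurse left with hi=value and right with lo=value.
Preorder trace (stopping at first violation):
  at node 29 with bounds (-inf, +inf): OK
  at node 14 with bounds (-inf, 29): OK
  at node 2 with bounds (-inf, 14): OK
  at node 31 with bounds (29, +inf): OK
No violation found at any node.
Result: Valid BST


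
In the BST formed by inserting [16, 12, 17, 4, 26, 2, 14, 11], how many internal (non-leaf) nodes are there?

Tree built from: [16, 12, 17, 4, 26, 2, 14, 11]
Tree (level-order array): [16, 12, 17, 4, 14, None, 26, 2, 11]
Rule: An internal node has at least one child.
Per-node child counts:
  node 16: 2 child(ren)
  node 12: 2 child(ren)
  node 4: 2 child(ren)
  node 2: 0 child(ren)
  node 11: 0 child(ren)
  node 14: 0 child(ren)
  node 17: 1 child(ren)
  node 26: 0 child(ren)
Matching nodes: [16, 12, 4, 17]
Count of internal (non-leaf) nodes: 4


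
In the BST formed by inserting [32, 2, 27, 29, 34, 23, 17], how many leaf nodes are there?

Tree built from: [32, 2, 27, 29, 34, 23, 17]
Tree (level-order array): [32, 2, 34, None, 27, None, None, 23, 29, 17]
Rule: A leaf has 0 children.
Per-node child counts:
  node 32: 2 child(ren)
  node 2: 1 child(ren)
  node 27: 2 child(ren)
  node 23: 1 child(ren)
  node 17: 0 child(ren)
  node 29: 0 child(ren)
  node 34: 0 child(ren)
Matching nodes: [17, 29, 34]
Count of leaf nodes: 3


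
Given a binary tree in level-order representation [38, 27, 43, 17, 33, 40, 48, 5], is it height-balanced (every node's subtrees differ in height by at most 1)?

Tree (level-order array): [38, 27, 43, 17, 33, 40, 48, 5]
Definition: a tree is height-balanced if, at every node, |h(left) - h(right)| <= 1 (empty subtree has height -1).
Bottom-up per-node check:
  node 5: h_left=-1, h_right=-1, diff=0 [OK], height=0
  node 17: h_left=0, h_right=-1, diff=1 [OK], height=1
  node 33: h_left=-1, h_right=-1, diff=0 [OK], height=0
  node 27: h_left=1, h_right=0, diff=1 [OK], height=2
  node 40: h_left=-1, h_right=-1, diff=0 [OK], height=0
  node 48: h_left=-1, h_right=-1, diff=0 [OK], height=0
  node 43: h_left=0, h_right=0, diff=0 [OK], height=1
  node 38: h_left=2, h_right=1, diff=1 [OK], height=3
All nodes satisfy the balance condition.
Result: Balanced


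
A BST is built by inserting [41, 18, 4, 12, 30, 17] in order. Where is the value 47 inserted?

Starting tree (level order): [41, 18, None, 4, 30, None, 12, None, None, None, 17]
Insertion path: 41
Result: insert 47 as right child of 41
Final tree (level order): [41, 18, 47, 4, 30, None, None, None, 12, None, None, None, 17]


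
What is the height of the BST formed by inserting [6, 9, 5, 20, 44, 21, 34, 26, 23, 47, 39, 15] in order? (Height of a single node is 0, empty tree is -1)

Insertion order: [6, 9, 5, 20, 44, 21, 34, 26, 23, 47, 39, 15]
Tree (level-order array): [6, 5, 9, None, None, None, 20, 15, 44, None, None, 21, 47, None, 34, None, None, 26, 39, 23]
Compute height bottom-up (empty subtree = -1):
  height(5) = 1 + max(-1, -1) = 0
  height(15) = 1 + max(-1, -1) = 0
  height(23) = 1 + max(-1, -1) = 0
  height(26) = 1 + max(0, -1) = 1
  height(39) = 1 + max(-1, -1) = 0
  height(34) = 1 + max(1, 0) = 2
  height(21) = 1 + max(-1, 2) = 3
  height(47) = 1 + max(-1, -1) = 0
  height(44) = 1 + max(3, 0) = 4
  height(20) = 1 + max(0, 4) = 5
  height(9) = 1 + max(-1, 5) = 6
  height(6) = 1 + max(0, 6) = 7
Height = 7


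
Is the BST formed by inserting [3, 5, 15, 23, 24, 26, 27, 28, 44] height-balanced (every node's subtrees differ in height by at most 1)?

Tree (level-order array): [3, None, 5, None, 15, None, 23, None, 24, None, 26, None, 27, None, 28, None, 44]
Definition: a tree is height-balanced if, at every node, |h(left) - h(right)| <= 1 (empty subtree has height -1).
Bottom-up per-node check:
  node 44: h_left=-1, h_right=-1, diff=0 [OK], height=0
  node 28: h_left=-1, h_right=0, diff=1 [OK], height=1
  node 27: h_left=-1, h_right=1, diff=2 [FAIL (|-1-1|=2 > 1)], height=2
  node 26: h_left=-1, h_right=2, diff=3 [FAIL (|-1-2|=3 > 1)], height=3
  node 24: h_left=-1, h_right=3, diff=4 [FAIL (|-1-3|=4 > 1)], height=4
  node 23: h_left=-1, h_right=4, diff=5 [FAIL (|-1-4|=5 > 1)], height=5
  node 15: h_left=-1, h_right=5, diff=6 [FAIL (|-1-5|=6 > 1)], height=6
  node 5: h_left=-1, h_right=6, diff=7 [FAIL (|-1-6|=7 > 1)], height=7
  node 3: h_left=-1, h_right=7, diff=8 [FAIL (|-1-7|=8 > 1)], height=8
Node 27 violates the condition: |-1 - 1| = 2 > 1.
Result: Not balanced


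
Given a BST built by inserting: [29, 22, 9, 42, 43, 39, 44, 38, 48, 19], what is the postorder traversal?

Tree insertion order: [29, 22, 9, 42, 43, 39, 44, 38, 48, 19]
Tree (level-order array): [29, 22, 42, 9, None, 39, 43, None, 19, 38, None, None, 44, None, None, None, None, None, 48]
Postorder traversal: [19, 9, 22, 38, 39, 48, 44, 43, 42, 29]


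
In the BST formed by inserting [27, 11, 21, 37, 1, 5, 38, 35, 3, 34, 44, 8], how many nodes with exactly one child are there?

Tree built from: [27, 11, 21, 37, 1, 5, 38, 35, 3, 34, 44, 8]
Tree (level-order array): [27, 11, 37, 1, 21, 35, 38, None, 5, None, None, 34, None, None, 44, 3, 8]
Rule: These are nodes with exactly 1 non-null child.
Per-node child counts:
  node 27: 2 child(ren)
  node 11: 2 child(ren)
  node 1: 1 child(ren)
  node 5: 2 child(ren)
  node 3: 0 child(ren)
  node 8: 0 child(ren)
  node 21: 0 child(ren)
  node 37: 2 child(ren)
  node 35: 1 child(ren)
  node 34: 0 child(ren)
  node 38: 1 child(ren)
  node 44: 0 child(ren)
Matching nodes: [1, 35, 38]
Count of nodes with exactly one child: 3


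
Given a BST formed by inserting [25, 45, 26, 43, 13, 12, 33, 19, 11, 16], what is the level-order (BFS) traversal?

Tree insertion order: [25, 45, 26, 43, 13, 12, 33, 19, 11, 16]
Tree (level-order array): [25, 13, 45, 12, 19, 26, None, 11, None, 16, None, None, 43, None, None, None, None, 33]
BFS from the root, enqueuing left then right child of each popped node:
  queue [25] -> pop 25, enqueue [13, 45], visited so far: [25]
  queue [13, 45] -> pop 13, enqueue [12, 19], visited so far: [25, 13]
  queue [45, 12, 19] -> pop 45, enqueue [26], visited so far: [25, 13, 45]
  queue [12, 19, 26] -> pop 12, enqueue [11], visited so far: [25, 13, 45, 12]
  queue [19, 26, 11] -> pop 19, enqueue [16], visited so far: [25, 13, 45, 12, 19]
  queue [26, 11, 16] -> pop 26, enqueue [43], visited so far: [25, 13, 45, 12, 19, 26]
  queue [11, 16, 43] -> pop 11, enqueue [none], visited so far: [25, 13, 45, 12, 19, 26, 11]
  queue [16, 43] -> pop 16, enqueue [none], visited so far: [25, 13, 45, 12, 19, 26, 11, 16]
  queue [43] -> pop 43, enqueue [33], visited so far: [25, 13, 45, 12, 19, 26, 11, 16, 43]
  queue [33] -> pop 33, enqueue [none], visited so far: [25, 13, 45, 12, 19, 26, 11, 16, 43, 33]
Result: [25, 13, 45, 12, 19, 26, 11, 16, 43, 33]


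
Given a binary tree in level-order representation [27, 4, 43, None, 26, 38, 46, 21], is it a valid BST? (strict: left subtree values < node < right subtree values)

Level-order array: [27, 4, 43, None, 26, 38, 46, 21]
Validate using subtree bounds (lo, hi): at each node, require lo < value < hi,
then recurse left with hi=value and right with lo=value.
Preorder trace (stopping at first violation):
  at node 27 with bounds (-inf, +inf): OK
  at node 4 with bounds (-inf, 27): OK
  at node 26 with bounds (4, 27): OK
  at node 21 with bounds (4, 26): OK
  at node 43 with bounds (27, +inf): OK
  at node 38 with bounds (27, 43): OK
  at node 46 with bounds (43, +inf): OK
No violation found at any node.
Result: Valid BST


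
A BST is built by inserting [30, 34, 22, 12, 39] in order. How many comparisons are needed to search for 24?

Search path for 24: 30 -> 22
Found: False
Comparisons: 2


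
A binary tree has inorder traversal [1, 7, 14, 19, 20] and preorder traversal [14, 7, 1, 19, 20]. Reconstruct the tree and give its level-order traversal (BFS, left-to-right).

Inorder:  [1, 7, 14, 19, 20]
Preorder: [14, 7, 1, 19, 20]
Algorithm: preorder visits root first, so consume preorder in order;
for each root, split the current inorder slice at that value into
left-subtree inorder and right-subtree inorder, then recurse.
Recursive splits:
  root=14; inorder splits into left=[1, 7], right=[19, 20]
  root=7; inorder splits into left=[1], right=[]
  root=1; inorder splits into left=[], right=[]
  root=19; inorder splits into left=[], right=[20]
  root=20; inorder splits into left=[], right=[]
Reconstructed level-order: [14, 7, 19, 1, 20]


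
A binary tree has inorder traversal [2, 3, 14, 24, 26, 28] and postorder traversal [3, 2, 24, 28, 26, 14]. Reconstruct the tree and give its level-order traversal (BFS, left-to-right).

Inorder:   [2, 3, 14, 24, 26, 28]
Postorder: [3, 2, 24, 28, 26, 14]
Algorithm: postorder visits root last, so walk postorder right-to-left;
each value is the root of the current inorder slice — split it at that
value, recurse on the right subtree first, then the left.
Recursive splits:
  root=14; inorder splits into left=[2, 3], right=[24, 26, 28]
  root=26; inorder splits into left=[24], right=[28]
  root=28; inorder splits into left=[], right=[]
  root=24; inorder splits into left=[], right=[]
  root=2; inorder splits into left=[], right=[3]
  root=3; inorder splits into left=[], right=[]
Reconstructed level-order: [14, 2, 26, 3, 24, 28]


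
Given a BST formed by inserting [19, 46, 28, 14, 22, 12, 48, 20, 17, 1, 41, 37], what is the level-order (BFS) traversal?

Tree insertion order: [19, 46, 28, 14, 22, 12, 48, 20, 17, 1, 41, 37]
Tree (level-order array): [19, 14, 46, 12, 17, 28, 48, 1, None, None, None, 22, 41, None, None, None, None, 20, None, 37]
BFS from the root, enqueuing left then right child of each popped node:
  queue [19] -> pop 19, enqueue [14, 46], visited so far: [19]
  queue [14, 46] -> pop 14, enqueue [12, 17], visited so far: [19, 14]
  queue [46, 12, 17] -> pop 46, enqueue [28, 48], visited so far: [19, 14, 46]
  queue [12, 17, 28, 48] -> pop 12, enqueue [1], visited so far: [19, 14, 46, 12]
  queue [17, 28, 48, 1] -> pop 17, enqueue [none], visited so far: [19, 14, 46, 12, 17]
  queue [28, 48, 1] -> pop 28, enqueue [22, 41], visited so far: [19, 14, 46, 12, 17, 28]
  queue [48, 1, 22, 41] -> pop 48, enqueue [none], visited so far: [19, 14, 46, 12, 17, 28, 48]
  queue [1, 22, 41] -> pop 1, enqueue [none], visited so far: [19, 14, 46, 12, 17, 28, 48, 1]
  queue [22, 41] -> pop 22, enqueue [20], visited so far: [19, 14, 46, 12, 17, 28, 48, 1, 22]
  queue [41, 20] -> pop 41, enqueue [37], visited so far: [19, 14, 46, 12, 17, 28, 48, 1, 22, 41]
  queue [20, 37] -> pop 20, enqueue [none], visited so far: [19, 14, 46, 12, 17, 28, 48, 1, 22, 41, 20]
  queue [37] -> pop 37, enqueue [none], visited so far: [19, 14, 46, 12, 17, 28, 48, 1, 22, 41, 20, 37]
Result: [19, 14, 46, 12, 17, 28, 48, 1, 22, 41, 20, 37]


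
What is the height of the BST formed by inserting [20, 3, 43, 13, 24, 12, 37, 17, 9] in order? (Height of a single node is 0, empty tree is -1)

Insertion order: [20, 3, 43, 13, 24, 12, 37, 17, 9]
Tree (level-order array): [20, 3, 43, None, 13, 24, None, 12, 17, None, 37, 9]
Compute height bottom-up (empty subtree = -1):
  height(9) = 1 + max(-1, -1) = 0
  height(12) = 1 + max(0, -1) = 1
  height(17) = 1 + max(-1, -1) = 0
  height(13) = 1 + max(1, 0) = 2
  height(3) = 1 + max(-1, 2) = 3
  height(37) = 1 + max(-1, -1) = 0
  height(24) = 1 + max(-1, 0) = 1
  height(43) = 1 + max(1, -1) = 2
  height(20) = 1 + max(3, 2) = 4
Height = 4


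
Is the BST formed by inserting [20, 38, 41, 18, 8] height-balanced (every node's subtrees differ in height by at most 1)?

Tree (level-order array): [20, 18, 38, 8, None, None, 41]
Definition: a tree is height-balanced if, at every node, |h(left) - h(right)| <= 1 (empty subtree has height -1).
Bottom-up per-node check:
  node 8: h_left=-1, h_right=-1, diff=0 [OK], height=0
  node 18: h_left=0, h_right=-1, diff=1 [OK], height=1
  node 41: h_left=-1, h_right=-1, diff=0 [OK], height=0
  node 38: h_left=-1, h_right=0, diff=1 [OK], height=1
  node 20: h_left=1, h_right=1, diff=0 [OK], height=2
All nodes satisfy the balance condition.
Result: Balanced


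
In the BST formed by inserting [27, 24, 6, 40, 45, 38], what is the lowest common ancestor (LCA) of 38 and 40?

Tree insertion order: [27, 24, 6, 40, 45, 38]
Tree (level-order array): [27, 24, 40, 6, None, 38, 45]
In a BST, the LCA of p=38, q=40 is the first node v on the
root-to-leaf path with p <= v <= q (go left if both < v, right if both > v).
Walk from root:
  at 27: both 38 and 40 > 27, go right
  at 40: 38 <= 40 <= 40, this is the LCA
LCA = 40


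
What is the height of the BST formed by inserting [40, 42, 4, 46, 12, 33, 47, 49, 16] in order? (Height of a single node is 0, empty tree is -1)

Insertion order: [40, 42, 4, 46, 12, 33, 47, 49, 16]
Tree (level-order array): [40, 4, 42, None, 12, None, 46, None, 33, None, 47, 16, None, None, 49]
Compute height bottom-up (empty subtree = -1):
  height(16) = 1 + max(-1, -1) = 0
  height(33) = 1 + max(0, -1) = 1
  height(12) = 1 + max(-1, 1) = 2
  height(4) = 1 + max(-1, 2) = 3
  height(49) = 1 + max(-1, -1) = 0
  height(47) = 1 + max(-1, 0) = 1
  height(46) = 1 + max(-1, 1) = 2
  height(42) = 1 + max(-1, 2) = 3
  height(40) = 1 + max(3, 3) = 4
Height = 4


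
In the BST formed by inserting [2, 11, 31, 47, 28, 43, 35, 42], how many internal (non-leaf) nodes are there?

Tree built from: [2, 11, 31, 47, 28, 43, 35, 42]
Tree (level-order array): [2, None, 11, None, 31, 28, 47, None, None, 43, None, 35, None, None, 42]
Rule: An internal node has at least one child.
Per-node child counts:
  node 2: 1 child(ren)
  node 11: 1 child(ren)
  node 31: 2 child(ren)
  node 28: 0 child(ren)
  node 47: 1 child(ren)
  node 43: 1 child(ren)
  node 35: 1 child(ren)
  node 42: 0 child(ren)
Matching nodes: [2, 11, 31, 47, 43, 35]
Count of internal (non-leaf) nodes: 6


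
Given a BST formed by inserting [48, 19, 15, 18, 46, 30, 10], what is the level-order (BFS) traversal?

Tree insertion order: [48, 19, 15, 18, 46, 30, 10]
Tree (level-order array): [48, 19, None, 15, 46, 10, 18, 30]
BFS from the root, enqueuing left then right child of each popped node:
  queue [48] -> pop 48, enqueue [19], visited so far: [48]
  queue [19] -> pop 19, enqueue [15, 46], visited so far: [48, 19]
  queue [15, 46] -> pop 15, enqueue [10, 18], visited so far: [48, 19, 15]
  queue [46, 10, 18] -> pop 46, enqueue [30], visited so far: [48, 19, 15, 46]
  queue [10, 18, 30] -> pop 10, enqueue [none], visited so far: [48, 19, 15, 46, 10]
  queue [18, 30] -> pop 18, enqueue [none], visited so far: [48, 19, 15, 46, 10, 18]
  queue [30] -> pop 30, enqueue [none], visited so far: [48, 19, 15, 46, 10, 18, 30]
Result: [48, 19, 15, 46, 10, 18, 30]


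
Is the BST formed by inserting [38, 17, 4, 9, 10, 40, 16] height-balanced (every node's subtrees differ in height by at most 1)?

Tree (level-order array): [38, 17, 40, 4, None, None, None, None, 9, None, 10, None, 16]
Definition: a tree is height-balanced if, at every node, |h(left) - h(right)| <= 1 (empty subtree has height -1).
Bottom-up per-node check:
  node 16: h_left=-1, h_right=-1, diff=0 [OK], height=0
  node 10: h_left=-1, h_right=0, diff=1 [OK], height=1
  node 9: h_left=-1, h_right=1, diff=2 [FAIL (|-1-1|=2 > 1)], height=2
  node 4: h_left=-1, h_right=2, diff=3 [FAIL (|-1-2|=3 > 1)], height=3
  node 17: h_left=3, h_right=-1, diff=4 [FAIL (|3--1|=4 > 1)], height=4
  node 40: h_left=-1, h_right=-1, diff=0 [OK], height=0
  node 38: h_left=4, h_right=0, diff=4 [FAIL (|4-0|=4 > 1)], height=5
Node 9 violates the condition: |-1 - 1| = 2 > 1.
Result: Not balanced


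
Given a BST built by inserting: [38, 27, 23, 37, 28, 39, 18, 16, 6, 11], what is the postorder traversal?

Tree insertion order: [38, 27, 23, 37, 28, 39, 18, 16, 6, 11]
Tree (level-order array): [38, 27, 39, 23, 37, None, None, 18, None, 28, None, 16, None, None, None, 6, None, None, 11]
Postorder traversal: [11, 6, 16, 18, 23, 28, 37, 27, 39, 38]


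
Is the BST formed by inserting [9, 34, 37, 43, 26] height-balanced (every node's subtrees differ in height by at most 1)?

Tree (level-order array): [9, None, 34, 26, 37, None, None, None, 43]
Definition: a tree is height-balanced if, at every node, |h(left) - h(right)| <= 1 (empty subtree has height -1).
Bottom-up per-node check:
  node 26: h_left=-1, h_right=-1, diff=0 [OK], height=0
  node 43: h_left=-1, h_right=-1, diff=0 [OK], height=0
  node 37: h_left=-1, h_right=0, diff=1 [OK], height=1
  node 34: h_left=0, h_right=1, diff=1 [OK], height=2
  node 9: h_left=-1, h_right=2, diff=3 [FAIL (|-1-2|=3 > 1)], height=3
Node 9 violates the condition: |-1 - 2| = 3 > 1.
Result: Not balanced


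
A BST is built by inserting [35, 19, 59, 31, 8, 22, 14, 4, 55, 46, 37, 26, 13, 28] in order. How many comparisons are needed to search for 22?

Search path for 22: 35 -> 19 -> 31 -> 22
Found: True
Comparisons: 4


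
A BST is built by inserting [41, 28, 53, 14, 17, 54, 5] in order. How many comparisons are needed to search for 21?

Search path for 21: 41 -> 28 -> 14 -> 17
Found: False
Comparisons: 4


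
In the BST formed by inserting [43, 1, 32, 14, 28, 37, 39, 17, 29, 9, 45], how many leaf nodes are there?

Tree built from: [43, 1, 32, 14, 28, 37, 39, 17, 29, 9, 45]
Tree (level-order array): [43, 1, 45, None, 32, None, None, 14, 37, 9, 28, None, 39, None, None, 17, 29]
Rule: A leaf has 0 children.
Per-node child counts:
  node 43: 2 child(ren)
  node 1: 1 child(ren)
  node 32: 2 child(ren)
  node 14: 2 child(ren)
  node 9: 0 child(ren)
  node 28: 2 child(ren)
  node 17: 0 child(ren)
  node 29: 0 child(ren)
  node 37: 1 child(ren)
  node 39: 0 child(ren)
  node 45: 0 child(ren)
Matching nodes: [9, 17, 29, 39, 45]
Count of leaf nodes: 5
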